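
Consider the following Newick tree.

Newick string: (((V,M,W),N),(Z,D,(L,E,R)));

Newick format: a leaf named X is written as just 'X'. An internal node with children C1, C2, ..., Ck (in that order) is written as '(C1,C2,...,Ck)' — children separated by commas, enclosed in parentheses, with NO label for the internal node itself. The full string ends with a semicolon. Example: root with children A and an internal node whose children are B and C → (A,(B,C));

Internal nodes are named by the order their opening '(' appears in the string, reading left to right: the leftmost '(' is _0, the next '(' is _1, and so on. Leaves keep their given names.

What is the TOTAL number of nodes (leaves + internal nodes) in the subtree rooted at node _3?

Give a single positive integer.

Answer: 7

Derivation:
Newick: (((V,M,W),N),(Z,D,(L,E,R)));
Locate _3: it is the '(' at position 13 (the 4th '(' reading left to right).
Query: subtree rooted at _3
_3: subtree_size = 1 + 6
  Z: subtree_size = 1 + 0
  D: subtree_size = 1 + 0
  _4: subtree_size = 1 + 3
    L: subtree_size = 1 + 0
    E: subtree_size = 1 + 0
    R: subtree_size = 1 + 0
Total subtree size of _3: 7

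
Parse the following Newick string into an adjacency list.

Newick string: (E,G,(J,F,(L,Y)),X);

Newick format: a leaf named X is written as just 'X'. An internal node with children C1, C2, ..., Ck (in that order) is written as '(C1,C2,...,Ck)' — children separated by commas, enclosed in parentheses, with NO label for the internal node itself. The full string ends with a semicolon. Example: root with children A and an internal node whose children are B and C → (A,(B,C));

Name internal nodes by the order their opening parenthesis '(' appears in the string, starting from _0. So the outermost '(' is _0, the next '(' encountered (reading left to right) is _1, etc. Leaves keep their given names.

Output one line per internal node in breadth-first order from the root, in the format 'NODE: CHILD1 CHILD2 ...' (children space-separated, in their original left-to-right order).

Answer: _0: E G _1 X
_1: J F _2
_2: L Y

Derivation:
Input: (E,G,(J,F,(L,Y)),X);
Scanning left-to-right, naming '(' by encounter order:
  pos 0: '(' -> open internal node _0 (depth 1)
  pos 5: '(' -> open internal node _1 (depth 2)
  pos 10: '(' -> open internal node _2 (depth 3)
  pos 14: ')' -> close internal node _2 (now at depth 2)
  pos 15: ')' -> close internal node _1 (now at depth 1)
  pos 18: ')' -> close internal node _0 (now at depth 0)
Total internal nodes: 3
BFS adjacency from root:
  _0: E G _1 X
  _1: J F _2
  _2: L Y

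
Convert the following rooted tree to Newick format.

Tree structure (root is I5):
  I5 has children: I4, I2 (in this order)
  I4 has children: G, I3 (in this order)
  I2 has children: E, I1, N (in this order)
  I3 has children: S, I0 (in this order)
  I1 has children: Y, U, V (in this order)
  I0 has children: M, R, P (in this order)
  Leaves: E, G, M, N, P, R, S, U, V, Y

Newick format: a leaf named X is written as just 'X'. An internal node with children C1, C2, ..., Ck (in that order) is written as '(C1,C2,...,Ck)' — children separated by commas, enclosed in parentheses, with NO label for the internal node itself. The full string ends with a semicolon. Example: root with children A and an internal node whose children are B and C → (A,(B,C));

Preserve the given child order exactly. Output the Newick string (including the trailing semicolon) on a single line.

Answer: ((G,(S,(M,R,P))),(E,(Y,U,V),N));

Derivation:
internal I5 with children ['I4', 'I2']
  internal I4 with children ['G', 'I3']
    leaf 'G' → 'G'
    internal I3 with children ['S', 'I0']
      leaf 'S' → 'S'
      internal I0 with children ['M', 'R', 'P']
        leaf 'M' → 'M'
        leaf 'R' → 'R'
        leaf 'P' → 'P'
      → '(M,R,P)'
    → '(S,(M,R,P))'
  → '(G,(S,(M,R,P)))'
  internal I2 with children ['E', 'I1', 'N']
    leaf 'E' → 'E'
    internal I1 with children ['Y', 'U', 'V']
      leaf 'Y' → 'Y'
      leaf 'U' → 'U'
      leaf 'V' → 'V'
    → '(Y,U,V)'
    leaf 'N' → 'N'
  → '(E,(Y,U,V),N)'
→ '((G,(S,(M,R,P))),(E,(Y,U,V),N))'
Final: ((G,(S,(M,R,P))),(E,(Y,U,V),N));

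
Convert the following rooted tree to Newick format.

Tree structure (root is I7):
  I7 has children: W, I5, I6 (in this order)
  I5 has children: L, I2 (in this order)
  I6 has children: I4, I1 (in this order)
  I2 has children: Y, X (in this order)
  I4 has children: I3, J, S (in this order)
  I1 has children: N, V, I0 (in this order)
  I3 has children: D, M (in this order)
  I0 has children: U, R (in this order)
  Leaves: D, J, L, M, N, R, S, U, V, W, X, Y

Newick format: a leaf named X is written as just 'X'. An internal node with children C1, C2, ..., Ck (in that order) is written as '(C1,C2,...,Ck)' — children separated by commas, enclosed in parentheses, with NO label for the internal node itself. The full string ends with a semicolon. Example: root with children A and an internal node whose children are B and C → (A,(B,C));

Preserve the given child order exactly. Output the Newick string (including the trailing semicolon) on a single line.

Answer: (W,(L,(Y,X)),(((D,M),J,S),(N,V,(U,R))));

Derivation:
internal I7 with children ['W', 'I5', 'I6']
  leaf 'W' → 'W'
  internal I5 with children ['L', 'I2']
    leaf 'L' → 'L'
    internal I2 with children ['Y', 'X']
      leaf 'Y' → 'Y'
      leaf 'X' → 'X'
    → '(Y,X)'
  → '(L,(Y,X))'
  internal I6 with children ['I4', 'I1']
    internal I4 with children ['I3', 'J', 'S']
      internal I3 with children ['D', 'M']
        leaf 'D' → 'D'
        leaf 'M' → 'M'
      → '(D,M)'
      leaf 'J' → 'J'
      leaf 'S' → 'S'
    → '((D,M),J,S)'
    internal I1 with children ['N', 'V', 'I0']
      leaf 'N' → 'N'
      leaf 'V' → 'V'
      internal I0 with children ['U', 'R']
        leaf 'U' → 'U'
        leaf 'R' → 'R'
      → '(U,R)'
    → '(N,V,(U,R))'
  → '(((D,M),J,S),(N,V,(U,R)))'
→ '(W,(L,(Y,X)),(((D,M),J,S),(N,V,(U,R))))'
Final: (W,(L,(Y,X)),(((D,M),J,S),(N,V,(U,R))));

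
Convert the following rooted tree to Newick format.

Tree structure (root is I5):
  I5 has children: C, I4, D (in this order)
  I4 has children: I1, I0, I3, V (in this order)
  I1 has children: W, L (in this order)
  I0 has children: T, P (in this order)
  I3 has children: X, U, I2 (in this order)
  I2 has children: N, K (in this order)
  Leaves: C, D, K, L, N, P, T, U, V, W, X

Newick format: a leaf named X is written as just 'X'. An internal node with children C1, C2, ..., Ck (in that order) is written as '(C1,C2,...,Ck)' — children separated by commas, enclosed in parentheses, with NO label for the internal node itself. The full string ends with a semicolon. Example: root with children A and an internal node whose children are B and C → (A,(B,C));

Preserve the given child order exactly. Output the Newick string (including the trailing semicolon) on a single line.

Answer: (C,((W,L),(T,P),(X,U,(N,K)),V),D);

Derivation:
internal I5 with children ['C', 'I4', 'D']
  leaf 'C' → 'C'
  internal I4 with children ['I1', 'I0', 'I3', 'V']
    internal I1 with children ['W', 'L']
      leaf 'W' → 'W'
      leaf 'L' → 'L'
    → '(W,L)'
    internal I0 with children ['T', 'P']
      leaf 'T' → 'T'
      leaf 'P' → 'P'
    → '(T,P)'
    internal I3 with children ['X', 'U', 'I2']
      leaf 'X' → 'X'
      leaf 'U' → 'U'
      internal I2 with children ['N', 'K']
        leaf 'N' → 'N'
        leaf 'K' → 'K'
      → '(N,K)'
    → '(X,U,(N,K))'
    leaf 'V' → 'V'
  → '((W,L),(T,P),(X,U,(N,K)),V)'
  leaf 'D' → 'D'
→ '(C,((W,L),(T,P),(X,U,(N,K)),V),D)'
Final: (C,((W,L),(T,P),(X,U,(N,K)),V),D);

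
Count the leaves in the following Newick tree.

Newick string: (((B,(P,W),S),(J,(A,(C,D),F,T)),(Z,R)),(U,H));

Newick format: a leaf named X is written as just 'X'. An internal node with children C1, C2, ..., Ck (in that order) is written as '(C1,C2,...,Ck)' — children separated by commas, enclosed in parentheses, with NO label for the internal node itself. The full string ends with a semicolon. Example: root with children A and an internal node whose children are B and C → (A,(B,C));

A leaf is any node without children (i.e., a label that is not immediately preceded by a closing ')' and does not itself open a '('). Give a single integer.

Newick: (((B,(P,W),S),(J,(A,(C,D),F,T)),(Z,R)),(U,H));
Scan left-to-right; a leaf is any maximal label run not followed by '(':
  pos 3: leaf 'B' → count = 1
  pos 6: leaf 'P' → count = 2
  pos 8: leaf 'W' → count = 3
  pos 11: leaf 'S' → count = 4
  pos 15: leaf 'J' → count = 5
  pos 18: leaf 'A' → count = 6
  pos 21: leaf 'C' → count = 7
  pos 23: leaf 'D' → count = 8
  pos 26: leaf 'F' → count = 9
  pos 28: leaf 'T' → count = 10
  pos 33: leaf 'Z' → count = 11
  pos 35: leaf 'R' → count = 12
  pos 40: leaf 'U' → count = 13
  pos 42: leaf 'H' → count = 14
Total leaves: 14

Answer: 14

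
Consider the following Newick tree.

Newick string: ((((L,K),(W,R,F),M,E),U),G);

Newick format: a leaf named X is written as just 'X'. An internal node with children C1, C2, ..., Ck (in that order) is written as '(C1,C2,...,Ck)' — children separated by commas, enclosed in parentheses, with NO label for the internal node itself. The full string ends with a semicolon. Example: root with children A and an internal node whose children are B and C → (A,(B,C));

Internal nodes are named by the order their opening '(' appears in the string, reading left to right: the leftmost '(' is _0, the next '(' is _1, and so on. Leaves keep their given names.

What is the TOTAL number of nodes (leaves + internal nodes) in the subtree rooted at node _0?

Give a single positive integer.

Newick: ((((L,K),(W,R,F),M,E),U),G);
Locate _0: it is the '(' at position 0 (the 1st '(' reading left to right).
Query: subtree rooted at _0
_0: subtree_size = 1 + 13
  _1: subtree_size = 1 + 11
    _2: subtree_size = 1 + 9
      _3: subtree_size = 1 + 2
        L: subtree_size = 1 + 0
        K: subtree_size = 1 + 0
      _4: subtree_size = 1 + 3
        W: subtree_size = 1 + 0
        R: subtree_size = 1 + 0
        F: subtree_size = 1 + 0
      M: subtree_size = 1 + 0
      E: subtree_size = 1 + 0
    U: subtree_size = 1 + 0
  G: subtree_size = 1 + 0
Total subtree size of _0: 14

Answer: 14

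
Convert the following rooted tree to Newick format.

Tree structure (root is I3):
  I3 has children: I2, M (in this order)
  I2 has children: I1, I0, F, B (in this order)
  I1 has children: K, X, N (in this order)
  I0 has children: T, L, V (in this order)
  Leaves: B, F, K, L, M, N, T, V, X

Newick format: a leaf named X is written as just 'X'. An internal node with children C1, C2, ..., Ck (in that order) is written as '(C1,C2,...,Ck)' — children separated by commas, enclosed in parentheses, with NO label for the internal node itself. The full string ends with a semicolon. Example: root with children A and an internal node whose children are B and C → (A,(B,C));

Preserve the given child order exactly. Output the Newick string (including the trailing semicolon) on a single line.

internal I3 with children ['I2', 'M']
  internal I2 with children ['I1', 'I0', 'F', 'B']
    internal I1 with children ['K', 'X', 'N']
      leaf 'K' → 'K'
      leaf 'X' → 'X'
      leaf 'N' → 'N'
    → '(K,X,N)'
    internal I0 with children ['T', 'L', 'V']
      leaf 'T' → 'T'
      leaf 'L' → 'L'
      leaf 'V' → 'V'
    → '(T,L,V)'
    leaf 'F' → 'F'
    leaf 'B' → 'B'
  → '((K,X,N),(T,L,V),F,B)'
  leaf 'M' → 'M'
→ '(((K,X,N),(T,L,V),F,B),M)'
Final: (((K,X,N),(T,L,V),F,B),M);

Answer: (((K,X,N),(T,L,V),F,B),M);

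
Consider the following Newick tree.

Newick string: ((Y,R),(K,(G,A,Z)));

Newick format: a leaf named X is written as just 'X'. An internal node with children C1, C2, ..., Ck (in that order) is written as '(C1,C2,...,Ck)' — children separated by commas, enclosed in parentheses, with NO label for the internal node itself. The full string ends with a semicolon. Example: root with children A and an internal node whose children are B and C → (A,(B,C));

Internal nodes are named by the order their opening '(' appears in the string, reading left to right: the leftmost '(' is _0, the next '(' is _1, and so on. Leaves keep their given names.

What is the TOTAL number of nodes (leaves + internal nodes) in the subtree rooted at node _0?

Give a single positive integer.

Newick: ((Y,R),(K,(G,A,Z)));
Locate _0: it is the '(' at position 0 (the 1st '(' reading left to right).
Query: subtree rooted at _0
_0: subtree_size = 1 + 9
  _1: subtree_size = 1 + 2
    Y: subtree_size = 1 + 0
    R: subtree_size = 1 + 0
  _2: subtree_size = 1 + 5
    K: subtree_size = 1 + 0
    _3: subtree_size = 1 + 3
      G: subtree_size = 1 + 0
      A: subtree_size = 1 + 0
      Z: subtree_size = 1 + 0
Total subtree size of _0: 10

Answer: 10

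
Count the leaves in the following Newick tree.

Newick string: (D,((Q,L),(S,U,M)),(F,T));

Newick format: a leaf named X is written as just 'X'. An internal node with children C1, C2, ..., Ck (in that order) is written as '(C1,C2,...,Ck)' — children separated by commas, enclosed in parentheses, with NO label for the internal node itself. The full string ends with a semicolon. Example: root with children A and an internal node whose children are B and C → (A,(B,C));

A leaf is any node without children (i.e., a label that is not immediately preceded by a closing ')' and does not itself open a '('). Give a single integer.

Newick: (D,((Q,L),(S,U,M)),(F,T));
Scan left-to-right; a leaf is any maximal label run not followed by '(':
  pos 1: leaf 'D' → count = 1
  pos 5: leaf 'Q' → count = 2
  pos 7: leaf 'L' → count = 3
  pos 11: leaf 'S' → count = 4
  pos 13: leaf 'U' → count = 5
  pos 15: leaf 'M' → count = 6
  pos 20: leaf 'F' → count = 7
  pos 22: leaf 'T' → count = 8
Total leaves: 8

Answer: 8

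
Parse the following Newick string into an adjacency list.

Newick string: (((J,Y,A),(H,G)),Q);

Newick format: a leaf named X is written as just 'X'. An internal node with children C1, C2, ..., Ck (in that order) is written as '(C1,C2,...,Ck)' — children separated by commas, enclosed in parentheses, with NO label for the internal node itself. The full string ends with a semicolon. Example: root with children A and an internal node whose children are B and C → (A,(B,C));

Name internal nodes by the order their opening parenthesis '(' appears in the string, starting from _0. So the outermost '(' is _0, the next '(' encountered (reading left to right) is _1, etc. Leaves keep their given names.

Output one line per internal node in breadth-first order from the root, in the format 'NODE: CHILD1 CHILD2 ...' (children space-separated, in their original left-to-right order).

Input: (((J,Y,A),(H,G)),Q);
Scanning left-to-right, naming '(' by encounter order:
  pos 0: '(' -> open internal node _0 (depth 1)
  pos 1: '(' -> open internal node _1 (depth 2)
  pos 2: '(' -> open internal node _2 (depth 3)
  pos 8: ')' -> close internal node _2 (now at depth 2)
  pos 10: '(' -> open internal node _3 (depth 3)
  pos 14: ')' -> close internal node _3 (now at depth 2)
  pos 15: ')' -> close internal node _1 (now at depth 1)
  pos 18: ')' -> close internal node _0 (now at depth 0)
Total internal nodes: 4
BFS adjacency from root:
  _0: _1 Q
  _1: _2 _3
  _2: J Y A
  _3: H G

Answer: _0: _1 Q
_1: _2 _3
_2: J Y A
_3: H G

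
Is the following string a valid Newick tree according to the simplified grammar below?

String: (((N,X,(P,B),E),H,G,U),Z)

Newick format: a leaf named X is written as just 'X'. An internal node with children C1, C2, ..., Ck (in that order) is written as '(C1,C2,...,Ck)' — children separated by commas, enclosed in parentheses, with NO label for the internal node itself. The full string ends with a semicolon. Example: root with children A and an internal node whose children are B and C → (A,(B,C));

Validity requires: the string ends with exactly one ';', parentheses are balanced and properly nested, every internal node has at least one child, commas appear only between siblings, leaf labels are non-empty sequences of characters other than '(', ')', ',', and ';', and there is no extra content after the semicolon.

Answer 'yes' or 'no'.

Input: (((N,X,(P,B),E),H,G,U),Z)
Paren balance: 4 '(' vs 4 ')' OK
Ends with single ';': False
Full parse: FAILS (must end with ;)
Valid: False

Answer: no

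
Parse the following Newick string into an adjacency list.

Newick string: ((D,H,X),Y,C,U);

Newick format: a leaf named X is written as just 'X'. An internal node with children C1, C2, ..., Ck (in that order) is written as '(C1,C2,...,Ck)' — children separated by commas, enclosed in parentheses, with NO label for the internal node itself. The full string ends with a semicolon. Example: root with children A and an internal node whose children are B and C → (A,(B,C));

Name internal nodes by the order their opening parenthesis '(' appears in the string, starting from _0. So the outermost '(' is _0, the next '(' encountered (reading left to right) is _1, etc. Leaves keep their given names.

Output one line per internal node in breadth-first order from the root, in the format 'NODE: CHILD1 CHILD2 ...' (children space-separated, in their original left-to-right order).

Input: ((D,H,X),Y,C,U);
Scanning left-to-right, naming '(' by encounter order:
  pos 0: '(' -> open internal node _0 (depth 1)
  pos 1: '(' -> open internal node _1 (depth 2)
  pos 7: ')' -> close internal node _1 (now at depth 1)
  pos 14: ')' -> close internal node _0 (now at depth 0)
Total internal nodes: 2
BFS adjacency from root:
  _0: _1 Y C U
  _1: D H X

Answer: _0: _1 Y C U
_1: D H X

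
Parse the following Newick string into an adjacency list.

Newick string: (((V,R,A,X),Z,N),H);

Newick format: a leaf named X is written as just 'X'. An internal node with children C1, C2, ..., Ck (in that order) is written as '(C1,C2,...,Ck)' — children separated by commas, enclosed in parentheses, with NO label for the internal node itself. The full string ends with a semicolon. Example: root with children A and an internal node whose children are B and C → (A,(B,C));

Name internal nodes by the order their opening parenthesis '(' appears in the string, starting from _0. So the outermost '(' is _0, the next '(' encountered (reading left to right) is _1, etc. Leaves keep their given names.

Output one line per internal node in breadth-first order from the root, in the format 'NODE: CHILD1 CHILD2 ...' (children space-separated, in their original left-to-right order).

Input: (((V,R,A,X),Z,N),H);
Scanning left-to-right, naming '(' by encounter order:
  pos 0: '(' -> open internal node _0 (depth 1)
  pos 1: '(' -> open internal node _1 (depth 2)
  pos 2: '(' -> open internal node _2 (depth 3)
  pos 10: ')' -> close internal node _2 (now at depth 2)
  pos 15: ')' -> close internal node _1 (now at depth 1)
  pos 18: ')' -> close internal node _0 (now at depth 0)
Total internal nodes: 3
BFS adjacency from root:
  _0: _1 H
  _1: _2 Z N
  _2: V R A X

Answer: _0: _1 H
_1: _2 Z N
_2: V R A X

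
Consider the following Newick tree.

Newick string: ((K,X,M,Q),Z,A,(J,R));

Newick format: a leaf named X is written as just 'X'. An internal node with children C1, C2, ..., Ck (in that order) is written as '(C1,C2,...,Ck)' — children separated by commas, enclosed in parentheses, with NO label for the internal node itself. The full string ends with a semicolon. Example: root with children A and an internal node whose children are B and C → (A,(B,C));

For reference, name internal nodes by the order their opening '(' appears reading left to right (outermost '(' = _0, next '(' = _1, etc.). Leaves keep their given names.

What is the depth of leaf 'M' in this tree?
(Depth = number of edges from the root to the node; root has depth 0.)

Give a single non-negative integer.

Answer: 2

Derivation:
Newick: ((K,X,M,Q),Z,A,(J,R));
Naming internals by '(' encounter order: outermost '(' = _0, next = _1, ...
Query node: M
Path from root: _0 -> _1 -> M
Depth of M: 2 (number of edges from root)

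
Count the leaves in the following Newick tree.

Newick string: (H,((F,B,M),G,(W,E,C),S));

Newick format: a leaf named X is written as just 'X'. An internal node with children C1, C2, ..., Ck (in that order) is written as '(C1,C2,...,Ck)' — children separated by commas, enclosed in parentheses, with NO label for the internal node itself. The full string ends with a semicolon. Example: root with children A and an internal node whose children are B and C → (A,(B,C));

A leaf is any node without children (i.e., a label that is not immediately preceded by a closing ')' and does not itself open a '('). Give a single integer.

Answer: 9

Derivation:
Newick: (H,((F,B,M),G,(W,E,C),S));
Scan left-to-right; a leaf is any maximal label run not followed by '(':
  pos 1: leaf 'H' → count = 1
  pos 5: leaf 'F' → count = 2
  pos 7: leaf 'B' → count = 3
  pos 9: leaf 'M' → count = 4
  pos 12: leaf 'G' → count = 5
  pos 15: leaf 'W' → count = 6
  pos 17: leaf 'E' → count = 7
  pos 19: leaf 'C' → count = 8
  pos 22: leaf 'S' → count = 9
Total leaves: 9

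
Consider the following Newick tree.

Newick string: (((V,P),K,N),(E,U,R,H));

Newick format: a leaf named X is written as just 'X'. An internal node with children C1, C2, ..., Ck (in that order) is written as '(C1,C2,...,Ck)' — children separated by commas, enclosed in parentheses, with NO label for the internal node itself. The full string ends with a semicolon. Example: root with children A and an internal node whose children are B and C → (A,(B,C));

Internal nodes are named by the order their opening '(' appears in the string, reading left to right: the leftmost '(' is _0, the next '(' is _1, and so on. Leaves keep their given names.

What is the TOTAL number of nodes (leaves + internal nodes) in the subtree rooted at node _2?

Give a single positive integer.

Newick: (((V,P),K,N),(E,U,R,H));
Locate _2: it is the '(' at position 2 (the 3rd '(' reading left to right).
Query: subtree rooted at _2
_2: subtree_size = 1 + 2
  V: subtree_size = 1 + 0
  P: subtree_size = 1 + 0
Total subtree size of _2: 3

Answer: 3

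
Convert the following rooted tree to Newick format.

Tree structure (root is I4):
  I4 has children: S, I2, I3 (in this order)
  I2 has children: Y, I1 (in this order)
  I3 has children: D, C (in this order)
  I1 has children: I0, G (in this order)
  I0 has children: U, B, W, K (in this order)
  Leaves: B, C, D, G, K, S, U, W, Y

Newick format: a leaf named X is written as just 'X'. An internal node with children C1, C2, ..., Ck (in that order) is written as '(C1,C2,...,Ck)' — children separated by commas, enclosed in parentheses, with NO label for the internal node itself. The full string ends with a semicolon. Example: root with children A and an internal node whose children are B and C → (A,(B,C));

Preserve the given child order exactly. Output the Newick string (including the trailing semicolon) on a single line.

internal I4 with children ['S', 'I2', 'I3']
  leaf 'S' → 'S'
  internal I2 with children ['Y', 'I1']
    leaf 'Y' → 'Y'
    internal I1 with children ['I0', 'G']
      internal I0 with children ['U', 'B', 'W', 'K']
        leaf 'U' → 'U'
        leaf 'B' → 'B'
        leaf 'W' → 'W'
        leaf 'K' → 'K'
      → '(U,B,W,K)'
      leaf 'G' → 'G'
    → '((U,B,W,K),G)'
  → '(Y,((U,B,W,K),G))'
  internal I3 with children ['D', 'C']
    leaf 'D' → 'D'
    leaf 'C' → 'C'
  → '(D,C)'
→ '(S,(Y,((U,B,W,K),G)),(D,C))'
Final: (S,(Y,((U,B,W,K),G)),(D,C));

Answer: (S,(Y,((U,B,W,K),G)),(D,C));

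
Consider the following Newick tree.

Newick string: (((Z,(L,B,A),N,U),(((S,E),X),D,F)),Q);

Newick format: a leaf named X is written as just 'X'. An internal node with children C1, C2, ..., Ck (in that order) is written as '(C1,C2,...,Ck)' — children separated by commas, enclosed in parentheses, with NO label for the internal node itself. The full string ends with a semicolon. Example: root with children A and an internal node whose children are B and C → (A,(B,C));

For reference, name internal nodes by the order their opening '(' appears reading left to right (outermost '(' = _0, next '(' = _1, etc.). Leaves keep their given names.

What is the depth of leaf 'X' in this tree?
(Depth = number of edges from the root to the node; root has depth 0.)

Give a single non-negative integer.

Newick: (((Z,(L,B,A),N,U),(((S,E),X),D,F)),Q);
Naming internals by '(' encounter order: outermost '(' = _0, next = _1, ...
Query node: X
Path from root: _0 -> _1 -> _4 -> _5 -> X
Depth of X: 4 (number of edges from root)

Answer: 4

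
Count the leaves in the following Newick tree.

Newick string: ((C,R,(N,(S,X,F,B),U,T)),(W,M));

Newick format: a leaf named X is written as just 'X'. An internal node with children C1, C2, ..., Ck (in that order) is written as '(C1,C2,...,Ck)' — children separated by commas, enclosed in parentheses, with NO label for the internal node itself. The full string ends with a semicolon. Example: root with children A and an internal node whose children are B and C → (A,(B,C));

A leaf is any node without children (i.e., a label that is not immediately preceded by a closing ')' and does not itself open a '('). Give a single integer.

Answer: 11

Derivation:
Newick: ((C,R,(N,(S,X,F,B),U,T)),(W,M));
Scan left-to-right; a leaf is any maximal label run not followed by '(':
  pos 2: leaf 'C' → count = 1
  pos 4: leaf 'R' → count = 2
  pos 7: leaf 'N' → count = 3
  pos 10: leaf 'S' → count = 4
  pos 12: leaf 'X' → count = 5
  pos 14: leaf 'F' → count = 6
  pos 16: leaf 'B' → count = 7
  pos 19: leaf 'U' → count = 8
  pos 21: leaf 'T' → count = 9
  pos 26: leaf 'W' → count = 10
  pos 28: leaf 'M' → count = 11
Total leaves: 11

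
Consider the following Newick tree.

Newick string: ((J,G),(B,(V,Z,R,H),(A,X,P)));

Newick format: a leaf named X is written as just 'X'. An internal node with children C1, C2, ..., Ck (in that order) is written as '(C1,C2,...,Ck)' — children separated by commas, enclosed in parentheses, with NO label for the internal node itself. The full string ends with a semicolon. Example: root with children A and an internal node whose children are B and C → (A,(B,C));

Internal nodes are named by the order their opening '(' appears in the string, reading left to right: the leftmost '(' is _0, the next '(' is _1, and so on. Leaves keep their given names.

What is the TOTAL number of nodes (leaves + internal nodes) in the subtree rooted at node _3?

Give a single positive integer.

Newick: ((J,G),(B,(V,Z,R,H),(A,X,P)));
Locate _3: it is the '(' at position 10 (the 4th '(' reading left to right).
Query: subtree rooted at _3
_3: subtree_size = 1 + 4
  V: subtree_size = 1 + 0
  Z: subtree_size = 1 + 0
  R: subtree_size = 1 + 0
  H: subtree_size = 1 + 0
Total subtree size of _3: 5

Answer: 5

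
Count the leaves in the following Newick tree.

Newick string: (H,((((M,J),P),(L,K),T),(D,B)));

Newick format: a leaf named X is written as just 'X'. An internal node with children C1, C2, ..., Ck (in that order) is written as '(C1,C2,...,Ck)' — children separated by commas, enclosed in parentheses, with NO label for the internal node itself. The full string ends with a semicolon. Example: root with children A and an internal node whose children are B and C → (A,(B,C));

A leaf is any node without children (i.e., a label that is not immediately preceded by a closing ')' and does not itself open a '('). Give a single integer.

Newick: (H,((((M,J),P),(L,K),T),(D,B)));
Scan left-to-right; a leaf is any maximal label run not followed by '(':
  pos 1: leaf 'H' → count = 1
  pos 7: leaf 'M' → count = 2
  pos 9: leaf 'J' → count = 3
  pos 12: leaf 'P' → count = 4
  pos 16: leaf 'L' → count = 5
  pos 18: leaf 'K' → count = 6
  pos 21: leaf 'T' → count = 7
  pos 25: leaf 'D' → count = 8
  pos 27: leaf 'B' → count = 9
Total leaves: 9

Answer: 9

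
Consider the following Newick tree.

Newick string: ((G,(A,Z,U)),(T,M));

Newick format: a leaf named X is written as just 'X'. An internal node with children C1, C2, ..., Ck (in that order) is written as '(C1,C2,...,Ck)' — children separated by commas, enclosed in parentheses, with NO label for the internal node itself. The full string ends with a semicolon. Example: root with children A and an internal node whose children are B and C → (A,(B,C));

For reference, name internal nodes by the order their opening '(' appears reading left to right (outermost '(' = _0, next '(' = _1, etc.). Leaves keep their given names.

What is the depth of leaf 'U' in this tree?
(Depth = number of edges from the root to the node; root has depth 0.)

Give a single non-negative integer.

Newick: ((G,(A,Z,U)),(T,M));
Naming internals by '(' encounter order: outermost '(' = _0, next = _1, ...
Query node: U
Path from root: _0 -> _1 -> _2 -> U
Depth of U: 3 (number of edges from root)

Answer: 3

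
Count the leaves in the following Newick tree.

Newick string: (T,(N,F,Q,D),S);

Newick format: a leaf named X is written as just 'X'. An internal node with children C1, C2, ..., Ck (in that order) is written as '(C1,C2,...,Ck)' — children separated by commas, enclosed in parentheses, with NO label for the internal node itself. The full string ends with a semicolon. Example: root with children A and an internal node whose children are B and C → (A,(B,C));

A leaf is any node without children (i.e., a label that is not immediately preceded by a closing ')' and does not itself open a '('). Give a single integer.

Answer: 6

Derivation:
Newick: (T,(N,F,Q,D),S);
Scan left-to-right; a leaf is any maximal label run not followed by '(':
  pos 1: leaf 'T' → count = 1
  pos 4: leaf 'N' → count = 2
  pos 6: leaf 'F' → count = 3
  pos 8: leaf 'Q' → count = 4
  pos 10: leaf 'D' → count = 5
  pos 13: leaf 'S' → count = 6
Total leaves: 6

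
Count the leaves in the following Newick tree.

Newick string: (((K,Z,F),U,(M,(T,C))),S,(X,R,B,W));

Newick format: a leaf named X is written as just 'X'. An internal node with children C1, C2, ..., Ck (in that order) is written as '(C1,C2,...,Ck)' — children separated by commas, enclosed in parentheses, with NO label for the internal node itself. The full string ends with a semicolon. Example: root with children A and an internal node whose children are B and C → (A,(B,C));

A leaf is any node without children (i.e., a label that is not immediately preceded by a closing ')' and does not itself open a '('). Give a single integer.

Answer: 12

Derivation:
Newick: (((K,Z,F),U,(M,(T,C))),S,(X,R,B,W));
Scan left-to-right; a leaf is any maximal label run not followed by '(':
  pos 3: leaf 'K' → count = 1
  pos 5: leaf 'Z' → count = 2
  pos 7: leaf 'F' → count = 3
  pos 10: leaf 'U' → count = 4
  pos 13: leaf 'M' → count = 5
  pos 16: leaf 'T' → count = 6
  pos 18: leaf 'C' → count = 7
  pos 23: leaf 'S' → count = 8
  pos 26: leaf 'X' → count = 9
  pos 28: leaf 'R' → count = 10
  pos 30: leaf 'B' → count = 11
  pos 32: leaf 'W' → count = 12
Total leaves: 12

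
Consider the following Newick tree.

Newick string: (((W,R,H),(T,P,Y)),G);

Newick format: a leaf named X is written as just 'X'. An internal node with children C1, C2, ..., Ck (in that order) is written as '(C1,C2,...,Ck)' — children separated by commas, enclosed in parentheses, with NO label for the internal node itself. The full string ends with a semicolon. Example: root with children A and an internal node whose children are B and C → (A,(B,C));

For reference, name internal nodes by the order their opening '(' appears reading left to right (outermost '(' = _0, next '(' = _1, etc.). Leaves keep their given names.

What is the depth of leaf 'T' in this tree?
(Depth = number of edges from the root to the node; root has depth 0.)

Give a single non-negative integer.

Answer: 3

Derivation:
Newick: (((W,R,H),(T,P,Y)),G);
Naming internals by '(' encounter order: outermost '(' = _0, next = _1, ...
Query node: T
Path from root: _0 -> _1 -> _3 -> T
Depth of T: 3 (number of edges from root)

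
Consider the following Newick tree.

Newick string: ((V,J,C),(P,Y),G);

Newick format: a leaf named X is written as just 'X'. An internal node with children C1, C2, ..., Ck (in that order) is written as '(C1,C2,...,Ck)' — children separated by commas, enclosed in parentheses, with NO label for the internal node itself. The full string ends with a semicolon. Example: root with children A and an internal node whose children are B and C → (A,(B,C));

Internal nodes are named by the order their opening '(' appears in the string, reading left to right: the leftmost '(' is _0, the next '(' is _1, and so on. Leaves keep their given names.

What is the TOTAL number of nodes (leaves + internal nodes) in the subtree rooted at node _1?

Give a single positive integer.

Newick: ((V,J,C),(P,Y),G);
Locate _1: it is the '(' at position 1 (the 2nd '(' reading left to right).
Query: subtree rooted at _1
_1: subtree_size = 1 + 3
  V: subtree_size = 1 + 0
  J: subtree_size = 1 + 0
  C: subtree_size = 1 + 0
Total subtree size of _1: 4

Answer: 4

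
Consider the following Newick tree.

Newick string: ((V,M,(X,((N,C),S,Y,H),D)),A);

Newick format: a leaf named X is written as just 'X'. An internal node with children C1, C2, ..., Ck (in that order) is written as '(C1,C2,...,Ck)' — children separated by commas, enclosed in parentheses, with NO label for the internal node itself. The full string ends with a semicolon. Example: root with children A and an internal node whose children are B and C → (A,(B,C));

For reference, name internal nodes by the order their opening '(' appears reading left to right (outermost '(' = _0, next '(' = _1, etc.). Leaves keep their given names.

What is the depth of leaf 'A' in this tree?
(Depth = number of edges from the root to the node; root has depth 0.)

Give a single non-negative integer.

Answer: 1

Derivation:
Newick: ((V,M,(X,((N,C),S,Y,H),D)),A);
Naming internals by '(' encounter order: outermost '(' = _0, next = _1, ...
Query node: A
Path from root: _0 -> A
Depth of A: 1 (number of edges from root)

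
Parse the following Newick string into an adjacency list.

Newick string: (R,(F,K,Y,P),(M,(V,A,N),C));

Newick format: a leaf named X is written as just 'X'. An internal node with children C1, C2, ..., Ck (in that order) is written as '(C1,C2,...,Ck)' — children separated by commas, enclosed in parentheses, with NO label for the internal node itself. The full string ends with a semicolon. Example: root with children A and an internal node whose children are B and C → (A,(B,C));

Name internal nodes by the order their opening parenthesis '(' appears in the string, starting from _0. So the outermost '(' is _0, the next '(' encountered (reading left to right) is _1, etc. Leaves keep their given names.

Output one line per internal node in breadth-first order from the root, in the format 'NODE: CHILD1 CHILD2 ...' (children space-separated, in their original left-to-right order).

Input: (R,(F,K,Y,P),(M,(V,A,N),C));
Scanning left-to-right, naming '(' by encounter order:
  pos 0: '(' -> open internal node _0 (depth 1)
  pos 3: '(' -> open internal node _1 (depth 2)
  pos 11: ')' -> close internal node _1 (now at depth 1)
  pos 13: '(' -> open internal node _2 (depth 2)
  pos 16: '(' -> open internal node _3 (depth 3)
  pos 22: ')' -> close internal node _3 (now at depth 2)
  pos 25: ')' -> close internal node _2 (now at depth 1)
  pos 26: ')' -> close internal node _0 (now at depth 0)
Total internal nodes: 4
BFS adjacency from root:
  _0: R _1 _2
  _1: F K Y P
  _2: M _3 C
  _3: V A N

Answer: _0: R _1 _2
_1: F K Y P
_2: M _3 C
_3: V A N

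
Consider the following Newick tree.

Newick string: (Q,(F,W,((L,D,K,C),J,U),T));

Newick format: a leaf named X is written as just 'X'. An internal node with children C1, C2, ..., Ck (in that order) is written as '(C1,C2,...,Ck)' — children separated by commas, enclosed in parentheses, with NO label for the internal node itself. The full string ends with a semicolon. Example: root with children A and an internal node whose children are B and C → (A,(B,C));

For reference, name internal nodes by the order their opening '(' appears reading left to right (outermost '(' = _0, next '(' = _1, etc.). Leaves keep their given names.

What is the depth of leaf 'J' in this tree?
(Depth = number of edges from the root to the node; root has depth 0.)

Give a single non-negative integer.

Newick: (Q,(F,W,((L,D,K,C),J,U),T));
Naming internals by '(' encounter order: outermost '(' = _0, next = _1, ...
Query node: J
Path from root: _0 -> _1 -> _2 -> J
Depth of J: 3 (number of edges from root)

Answer: 3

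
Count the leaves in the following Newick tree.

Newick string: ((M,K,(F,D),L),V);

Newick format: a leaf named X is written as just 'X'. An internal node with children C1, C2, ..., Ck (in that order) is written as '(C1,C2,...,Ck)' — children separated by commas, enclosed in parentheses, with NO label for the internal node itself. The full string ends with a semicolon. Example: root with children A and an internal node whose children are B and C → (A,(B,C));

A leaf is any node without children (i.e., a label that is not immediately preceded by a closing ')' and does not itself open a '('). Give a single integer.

Answer: 6

Derivation:
Newick: ((M,K,(F,D),L),V);
Scan left-to-right; a leaf is any maximal label run not followed by '(':
  pos 2: leaf 'M' → count = 1
  pos 4: leaf 'K' → count = 2
  pos 7: leaf 'F' → count = 3
  pos 9: leaf 'D' → count = 4
  pos 12: leaf 'L' → count = 5
  pos 15: leaf 'V' → count = 6
Total leaves: 6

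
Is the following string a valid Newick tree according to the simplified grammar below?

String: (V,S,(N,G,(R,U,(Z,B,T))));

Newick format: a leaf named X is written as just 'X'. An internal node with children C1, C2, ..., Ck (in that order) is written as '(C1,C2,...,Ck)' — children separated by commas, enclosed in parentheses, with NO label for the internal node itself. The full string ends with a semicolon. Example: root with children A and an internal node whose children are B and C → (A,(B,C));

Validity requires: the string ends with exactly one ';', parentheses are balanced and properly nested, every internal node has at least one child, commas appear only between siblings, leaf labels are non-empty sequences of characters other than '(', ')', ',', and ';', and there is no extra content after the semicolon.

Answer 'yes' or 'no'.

Input: (V,S,(N,G,(R,U,(Z,B,T))));
Paren balance: 4 '(' vs 4 ')' OK
Ends with single ';': True
Full parse: OK
Valid: True

Answer: yes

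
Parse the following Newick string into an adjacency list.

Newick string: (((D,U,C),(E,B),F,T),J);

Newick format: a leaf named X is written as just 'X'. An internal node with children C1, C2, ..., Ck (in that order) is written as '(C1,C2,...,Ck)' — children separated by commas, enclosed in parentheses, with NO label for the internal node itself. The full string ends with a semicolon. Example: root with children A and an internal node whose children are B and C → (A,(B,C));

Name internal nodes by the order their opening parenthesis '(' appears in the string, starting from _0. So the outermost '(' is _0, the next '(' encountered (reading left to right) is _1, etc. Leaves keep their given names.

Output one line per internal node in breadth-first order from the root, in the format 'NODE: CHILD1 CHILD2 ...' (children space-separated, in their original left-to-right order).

Answer: _0: _1 J
_1: _2 _3 F T
_2: D U C
_3: E B

Derivation:
Input: (((D,U,C),(E,B),F,T),J);
Scanning left-to-right, naming '(' by encounter order:
  pos 0: '(' -> open internal node _0 (depth 1)
  pos 1: '(' -> open internal node _1 (depth 2)
  pos 2: '(' -> open internal node _2 (depth 3)
  pos 8: ')' -> close internal node _2 (now at depth 2)
  pos 10: '(' -> open internal node _3 (depth 3)
  pos 14: ')' -> close internal node _3 (now at depth 2)
  pos 19: ')' -> close internal node _1 (now at depth 1)
  pos 22: ')' -> close internal node _0 (now at depth 0)
Total internal nodes: 4
BFS adjacency from root:
  _0: _1 J
  _1: _2 _3 F T
  _2: D U C
  _3: E B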